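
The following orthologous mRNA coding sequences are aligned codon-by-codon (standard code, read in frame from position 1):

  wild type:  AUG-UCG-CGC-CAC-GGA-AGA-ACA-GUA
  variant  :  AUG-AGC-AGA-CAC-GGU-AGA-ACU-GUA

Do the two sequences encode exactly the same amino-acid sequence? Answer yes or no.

Codon 1: AUG Met / AUG Met — identical.
Codon 2: UCG Ser / AGC Ser — synonymous.
Codon 3: CGC Arg / AGA Arg — synonymous.
Codon 4: CAC His / CAC His — identical.
Codon 5: GGA Gly / GGU Gly — synonymous.
Codon 6: AGA Arg / AGA Arg — identical.
Codon 7: ACA Thr / ACU Thr — synonymous.
Codon 8: GUA Val / GUA Val — identical.
Nonsynonymous differences: 0 → same protein.

yes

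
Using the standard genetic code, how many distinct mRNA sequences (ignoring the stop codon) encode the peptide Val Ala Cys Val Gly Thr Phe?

4096

Val: 4 codons.
Ala: 4 codons.
Cys: 2 codons.
Val: 4 codons.
Gly: 4 codons.
Thr: 4 codons.
Phe: 2 codons.
4 × 4 × 2 × 4 × 4 × 4 × 2 = 4096.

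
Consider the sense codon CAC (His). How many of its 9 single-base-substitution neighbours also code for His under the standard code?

Position 1: none → 0 synonymous.
Position 2: none → 0 synonymous.
Position 3: CAU → 1 synonymous.
Total: 0 + 0 + 1 = 1.

1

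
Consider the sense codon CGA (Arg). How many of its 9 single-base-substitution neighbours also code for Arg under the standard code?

Position 1: AGA → 1 synonymous.
Position 2: none → 0 synonymous.
Position 3: CGU, CGC, CGG → 3 synonymous.
Total: 1 + 0 + 3 = 4.

4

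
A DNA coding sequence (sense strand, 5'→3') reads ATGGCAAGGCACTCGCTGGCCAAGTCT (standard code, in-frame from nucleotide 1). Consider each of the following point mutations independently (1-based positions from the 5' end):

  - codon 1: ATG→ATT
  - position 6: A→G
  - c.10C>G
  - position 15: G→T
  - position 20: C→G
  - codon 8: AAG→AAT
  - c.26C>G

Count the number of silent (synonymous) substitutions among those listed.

2

Codon 1: ATG (Met) → ATT (Ile) — missense.
Codon 2: GCA (Ala) → GCG (Ala) — synonymous.
Codon 4: CAC (His) → GAC (Asp) — missense.
Codon 5: TCG (Ser) → TCT (Ser) — synonymous.
Codon 7: GCC (Ala) → GGC (Gly) — missense.
Codon 8: AAG (Lys) → AAT (Asn) — missense.
Codon 9: TCT (Ser) → TGT (Cys) — missense.
Synonymous: 2 of 7.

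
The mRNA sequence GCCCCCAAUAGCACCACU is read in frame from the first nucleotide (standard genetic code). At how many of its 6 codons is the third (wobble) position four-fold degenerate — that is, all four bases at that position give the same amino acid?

4

Codon 1 GCC (Ala): third position 4-fold.
Codon 2 CCC (Pro): third position 4-fold.
Codon 3 AAU (Asn): third position 2-fold.
Codon 4 AGC (Ser): third position 2-fold.
Codon 5 ACC (Thr): third position 4-fold.
Codon 6 ACU (Thr): third position 4-fold.
Four-fold degenerate third positions: 4.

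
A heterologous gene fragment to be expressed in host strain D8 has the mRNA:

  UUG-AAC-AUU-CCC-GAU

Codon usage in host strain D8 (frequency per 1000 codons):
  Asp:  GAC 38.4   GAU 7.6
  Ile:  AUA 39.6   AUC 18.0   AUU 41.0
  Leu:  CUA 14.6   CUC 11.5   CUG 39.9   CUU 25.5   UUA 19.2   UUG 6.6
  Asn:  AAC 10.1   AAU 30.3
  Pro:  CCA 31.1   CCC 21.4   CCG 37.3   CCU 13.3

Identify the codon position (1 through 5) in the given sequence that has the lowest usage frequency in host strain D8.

Codon 1 UUG (Leu): 6.6 per 1000.
Codon 2 AAC (Asn): 10.1 per 1000.
Codon 3 AUU (Ile): 41.0 per 1000.
Codon 4 CCC (Pro): 21.4 per 1000.
Codon 5 GAU (Asp): 7.6 per 1000.
Lowest frequency is 6.6 at codon 1.

1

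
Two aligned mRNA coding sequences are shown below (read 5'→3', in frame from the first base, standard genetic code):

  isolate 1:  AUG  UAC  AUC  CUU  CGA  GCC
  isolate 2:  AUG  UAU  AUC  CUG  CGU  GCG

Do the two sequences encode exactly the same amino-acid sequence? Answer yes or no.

yes

Codon 1: AUG Met / AUG Met — identical.
Codon 2: UAC Tyr / UAU Tyr — synonymous.
Codon 3: AUC Ile / AUC Ile — identical.
Codon 4: CUU Leu / CUG Leu — synonymous.
Codon 5: CGA Arg / CGU Arg — synonymous.
Codon 6: GCC Ala / GCG Ala — synonymous.
Nonsynonymous differences: 0 → same protein.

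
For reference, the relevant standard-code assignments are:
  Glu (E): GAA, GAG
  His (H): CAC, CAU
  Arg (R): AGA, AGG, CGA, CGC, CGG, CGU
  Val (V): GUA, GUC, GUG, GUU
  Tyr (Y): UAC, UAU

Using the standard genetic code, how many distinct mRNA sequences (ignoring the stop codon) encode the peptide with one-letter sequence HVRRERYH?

13824

His: 2 codons.
Val: 4 codons.
Arg: 6 codons.
Arg: 6 codons.
Glu: 2 codons.
Arg: 6 codons.
Tyr: 2 codons.
His: 2 codons.
2 × 4 × 6 × 6 × 2 × 6 × 2 × 2 = 13824.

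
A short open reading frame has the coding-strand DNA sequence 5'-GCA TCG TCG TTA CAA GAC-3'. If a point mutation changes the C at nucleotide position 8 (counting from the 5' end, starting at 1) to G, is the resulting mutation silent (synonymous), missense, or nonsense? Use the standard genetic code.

Position 8 falls in codon 3: TCG → Ser.
After the substitution the codon is TGG → Trp.
Ser ≠ Trp, so this is a missense mutation.

missense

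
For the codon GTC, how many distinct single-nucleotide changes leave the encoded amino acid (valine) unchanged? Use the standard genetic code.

3

Position 1: none → 0 synonymous.
Position 2: none → 0 synonymous.
Position 3: GTT, GTA, GTG → 3 synonymous.
Total: 0 + 0 + 3 = 3.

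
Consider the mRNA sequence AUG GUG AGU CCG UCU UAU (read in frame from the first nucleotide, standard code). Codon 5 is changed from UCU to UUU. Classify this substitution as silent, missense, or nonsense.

missense

Position 14 falls in codon 5: UCU → Ser.
After the substitution the codon is UUU → Phe.
Ser ≠ Phe, so this is a missense mutation.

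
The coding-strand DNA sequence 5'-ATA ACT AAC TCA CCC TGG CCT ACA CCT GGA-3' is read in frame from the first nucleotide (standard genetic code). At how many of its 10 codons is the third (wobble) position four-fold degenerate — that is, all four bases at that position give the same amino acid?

7

Codon 1 ATA (Ile): third position 3-fold.
Codon 2 ACT (Thr): third position 4-fold.
Codon 3 AAC (Asn): third position 2-fold.
Codon 4 TCA (Ser): third position 4-fold.
Codon 5 CCC (Pro): third position 4-fold.
Codon 6 TGG (Trp): third position 1-fold.
Codon 7 CCT (Pro): third position 4-fold.
Codon 8 ACA (Thr): third position 4-fold.
Codon 9 CCT (Pro): third position 4-fold.
Codon 10 GGA (Gly): third position 4-fold.
Four-fold degenerate third positions: 7.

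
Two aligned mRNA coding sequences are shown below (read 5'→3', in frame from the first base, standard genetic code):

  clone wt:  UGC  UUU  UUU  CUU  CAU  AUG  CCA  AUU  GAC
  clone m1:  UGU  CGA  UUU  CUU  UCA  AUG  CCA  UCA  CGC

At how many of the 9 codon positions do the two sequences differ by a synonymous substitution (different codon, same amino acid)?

1

Codon 1: UGC Cys / UGU Cys — synonymous.
Codon 2: UUU Phe / CGA Arg — nonsynonymous.
Codon 3: UUU Phe / UUU Phe — identical.
Codon 4: CUU Leu / CUU Leu — identical.
Codon 5: CAU His / UCA Ser — nonsynonymous.
Codon 6: AUG Met / AUG Met — identical.
Codon 7: CCA Pro / CCA Pro — identical.
Codon 8: AUU Ile / UCA Ser — nonsynonymous.
Codon 9: GAC Asp / CGC Arg — nonsynonymous.
Synonymous differences: 1.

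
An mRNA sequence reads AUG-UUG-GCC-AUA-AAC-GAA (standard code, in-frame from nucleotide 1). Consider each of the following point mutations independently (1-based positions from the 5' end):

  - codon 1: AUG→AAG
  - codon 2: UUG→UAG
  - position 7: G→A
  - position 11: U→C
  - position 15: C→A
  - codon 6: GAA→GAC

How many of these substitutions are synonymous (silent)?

0

Codon 1: AUG (Met) → AAG (Lys) — missense.
Codon 2: UUG (Leu) → UAG (Stop) — nonsense.
Codon 3: GCC (Ala) → ACC (Thr) — missense.
Codon 4: AUA (Ile) → ACA (Thr) — missense.
Codon 5: AAC (Asn) → AAA (Lys) — missense.
Codon 6: GAA (Glu) → GAC (Asp) — missense.
Synonymous: 0 of 6.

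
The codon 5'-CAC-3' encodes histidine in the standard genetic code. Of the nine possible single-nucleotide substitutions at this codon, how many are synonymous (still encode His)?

Position 1: none → 0 synonymous.
Position 2: none → 0 synonymous.
Position 3: CAU → 1 synonymous.
Total: 0 + 0 + 1 = 1.

1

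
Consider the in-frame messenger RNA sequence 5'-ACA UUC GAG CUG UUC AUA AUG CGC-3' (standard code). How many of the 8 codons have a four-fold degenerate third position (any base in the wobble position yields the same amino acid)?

Codon 1 ACA (Thr): third position 4-fold.
Codon 2 UUC (Phe): third position 2-fold.
Codon 3 GAG (Glu): third position 2-fold.
Codon 4 CUG (Leu): third position 4-fold.
Codon 5 UUC (Phe): third position 2-fold.
Codon 6 AUA (Ile): third position 3-fold.
Codon 7 AUG (Met): third position 1-fold.
Codon 8 CGC (Arg): third position 4-fold.
Four-fold degenerate third positions: 3.

3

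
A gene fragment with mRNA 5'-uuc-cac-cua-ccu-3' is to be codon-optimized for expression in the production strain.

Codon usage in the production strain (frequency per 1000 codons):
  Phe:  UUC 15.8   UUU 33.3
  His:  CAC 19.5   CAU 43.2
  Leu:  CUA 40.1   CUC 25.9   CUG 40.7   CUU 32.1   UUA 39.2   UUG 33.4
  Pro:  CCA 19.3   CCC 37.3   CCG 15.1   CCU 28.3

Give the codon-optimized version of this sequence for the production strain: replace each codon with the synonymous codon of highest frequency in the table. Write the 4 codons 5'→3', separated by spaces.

UUU CAU CUG CCC

Codon 1 (Phe): best is UUU at 33.3.
Codon 2 (His): best is CAU at 43.2.
Codon 3 (Leu): best is CUG at 40.7.
Codon 4 (Pro): best is CCC at 37.3.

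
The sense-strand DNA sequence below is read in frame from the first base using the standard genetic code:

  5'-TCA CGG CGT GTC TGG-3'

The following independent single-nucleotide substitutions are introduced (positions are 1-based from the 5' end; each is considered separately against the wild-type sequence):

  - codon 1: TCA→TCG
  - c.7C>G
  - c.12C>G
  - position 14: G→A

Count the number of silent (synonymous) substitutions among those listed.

2

Codon 1: TCA (Ser) → TCG (Ser) — synonymous.
Codon 3: CGT (Arg) → GGT (Gly) — missense.
Codon 4: GTC (Val) → GTG (Val) — synonymous.
Codon 5: TGG (Trp) → TAG (Stop) — nonsense.
Synonymous: 2 of 4.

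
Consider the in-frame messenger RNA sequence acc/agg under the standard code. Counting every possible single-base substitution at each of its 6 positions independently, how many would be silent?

Codon 1 (ACC, Thr): 3 synonymous substitutions.
Codon 2 (AGG, Arg): 2 synonymous substitutions.
Total: 3 + 2 = 5.

5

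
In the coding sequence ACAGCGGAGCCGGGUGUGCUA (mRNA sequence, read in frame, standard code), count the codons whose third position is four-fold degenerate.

Codon 1 ACA (Thr): third position 4-fold.
Codon 2 GCG (Ala): third position 4-fold.
Codon 3 GAG (Glu): third position 2-fold.
Codon 4 CCG (Pro): third position 4-fold.
Codon 5 GGU (Gly): third position 4-fold.
Codon 6 GUG (Val): third position 4-fold.
Codon 7 CUA (Leu): third position 4-fold.
Four-fold degenerate third positions: 6.

6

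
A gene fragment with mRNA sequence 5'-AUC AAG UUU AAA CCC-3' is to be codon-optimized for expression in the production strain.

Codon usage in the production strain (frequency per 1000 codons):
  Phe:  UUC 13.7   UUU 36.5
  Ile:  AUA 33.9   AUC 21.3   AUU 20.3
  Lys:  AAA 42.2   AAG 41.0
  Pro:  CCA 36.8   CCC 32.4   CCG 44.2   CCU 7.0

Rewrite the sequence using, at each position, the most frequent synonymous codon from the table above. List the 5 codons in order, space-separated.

Codon 1 (Ile): best is AUA at 33.9.
Codon 2 (Lys): best is AAA at 42.2.
Codon 3 (Phe): best is UUU at 36.5.
Codon 4 (Lys): best is AAA at 42.2.
Codon 5 (Pro): best is CCG at 44.2.

AUA AAA UUU AAA CCG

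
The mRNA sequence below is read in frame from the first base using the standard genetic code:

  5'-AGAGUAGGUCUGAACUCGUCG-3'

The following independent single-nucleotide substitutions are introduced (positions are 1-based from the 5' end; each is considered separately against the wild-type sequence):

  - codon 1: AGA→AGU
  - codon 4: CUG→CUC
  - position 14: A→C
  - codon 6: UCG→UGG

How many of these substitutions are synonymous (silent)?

1

Codon 1: AGA (Arg) → AGU (Ser) — missense.
Codon 4: CUG (Leu) → CUC (Leu) — synonymous.
Codon 5: AAC (Asn) → ACC (Thr) — missense.
Codon 6: UCG (Ser) → UGG (Trp) — missense.
Synonymous: 1 of 4.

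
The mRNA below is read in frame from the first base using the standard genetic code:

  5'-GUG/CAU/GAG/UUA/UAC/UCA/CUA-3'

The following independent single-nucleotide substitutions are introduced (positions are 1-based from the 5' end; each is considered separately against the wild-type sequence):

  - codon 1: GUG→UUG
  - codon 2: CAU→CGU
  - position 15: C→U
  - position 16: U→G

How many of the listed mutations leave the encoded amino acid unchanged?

1

Codon 1: GUG (Val) → UUG (Leu) — missense.
Codon 2: CAU (His) → CGU (Arg) — missense.
Codon 5: UAC (Tyr) → UAU (Tyr) — synonymous.
Codon 6: UCA (Ser) → GCA (Ala) — missense.
Synonymous: 1 of 4.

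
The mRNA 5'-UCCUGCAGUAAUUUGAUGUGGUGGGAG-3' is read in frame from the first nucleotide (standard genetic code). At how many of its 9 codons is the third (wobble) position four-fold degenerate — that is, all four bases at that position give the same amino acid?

Codon 1 UCC (Ser): third position 4-fold.
Codon 2 UGC (Cys): third position 2-fold.
Codon 3 AGU (Ser): third position 2-fold.
Codon 4 AAU (Asn): third position 2-fold.
Codon 5 UUG (Leu): third position 2-fold.
Codon 6 AUG (Met): third position 1-fold.
Codon 7 UGG (Trp): third position 1-fold.
Codon 8 UGG (Trp): third position 1-fold.
Codon 9 GAG (Glu): third position 2-fold.
Four-fold degenerate third positions: 1.

1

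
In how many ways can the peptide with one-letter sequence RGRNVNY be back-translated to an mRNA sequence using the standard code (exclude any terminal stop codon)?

Arg: 6 codons.
Gly: 4 codons.
Arg: 6 codons.
Asn: 2 codons.
Val: 4 codons.
Asn: 2 codons.
Tyr: 2 codons.
6 × 4 × 6 × 2 × 4 × 2 × 2 = 4608.

4608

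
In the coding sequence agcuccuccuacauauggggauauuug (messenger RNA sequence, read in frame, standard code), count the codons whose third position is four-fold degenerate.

Codon 1 AGC (Ser): third position 2-fold.
Codon 2 UCC (Ser): third position 4-fold.
Codon 3 UCC (Ser): third position 4-fold.
Codon 4 UAC (Tyr): third position 2-fold.
Codon 5 AUA (Ile): third position 3-fold.
Codon 6 UGG (Trp): third position 1-fold.
Codon 7 GGA (Gly): third position 4-fold.
Codon 8 UAU (Tyr): third position 2-fold.
Codon 9 UUG (Leu): third position 2-fold.
Four-fold degenerate third positions: 3.

3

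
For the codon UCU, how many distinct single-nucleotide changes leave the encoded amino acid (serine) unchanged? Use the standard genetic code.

Position 1: none → 0 synonymous.
Position 2: none → 0 synonymous.
Position 3: UCC, UCA, UCG → 3 synonymous.
Total: 0 + 0 + 3 = 3.

3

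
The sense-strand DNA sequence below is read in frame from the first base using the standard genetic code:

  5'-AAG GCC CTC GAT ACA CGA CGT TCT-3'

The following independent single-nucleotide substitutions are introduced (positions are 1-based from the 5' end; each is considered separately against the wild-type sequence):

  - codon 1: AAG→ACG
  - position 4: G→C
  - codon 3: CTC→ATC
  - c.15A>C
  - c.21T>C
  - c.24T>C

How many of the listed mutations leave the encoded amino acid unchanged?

Codon 1: AAG (Lys) → ACG (Thr) — missense.
Codon 2: GCC (Ala) → CCC (Pro) — missense.
Codon 3: CTC (Leu) → ATC (Ile) — missense.
Codon 5: ACA (Thr) → ACC (Thr) — synonymous.
Codon 7: CGT (Arg) → CGC (Arg) — synonymous.
Codon 8: TCT (Ser) → TCC (Ser) — synonymous.
Synonymous: 3 of 6.

3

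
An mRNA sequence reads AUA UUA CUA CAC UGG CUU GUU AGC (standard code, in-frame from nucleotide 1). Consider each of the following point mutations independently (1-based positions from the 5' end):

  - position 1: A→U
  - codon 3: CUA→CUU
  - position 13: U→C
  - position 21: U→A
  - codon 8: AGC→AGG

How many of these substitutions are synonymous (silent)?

2

Codon 1: AUA (Ile) → UUA (Leu) — missense.
Codon 3: CUA (Leu) → CUU (Leu) — synonymous.
Codon 5: UGG (Trp) → CGG (Arg) — missense.
Codon 7: GUU (Val) → GUA (Val) — synonymous.
Codon 8: AGC (Ser) → AGG (Arg) — missense.
Synonymous: 2 of 5.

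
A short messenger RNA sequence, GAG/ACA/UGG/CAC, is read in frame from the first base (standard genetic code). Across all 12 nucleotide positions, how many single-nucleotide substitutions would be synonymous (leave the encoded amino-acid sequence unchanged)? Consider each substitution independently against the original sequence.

5

Codon 1 (GAG, Glu): 1 synonymous substitution.
Codon 2 (ACA, Thr): 3 synonymous substitutions.
Codon 3 (UGG, Trp): 0 synonymous substitutions.
Codon 4 (CAC, His): 1 synonymous substitution.
Total: 1 + 3 + 0 + 1 = 5.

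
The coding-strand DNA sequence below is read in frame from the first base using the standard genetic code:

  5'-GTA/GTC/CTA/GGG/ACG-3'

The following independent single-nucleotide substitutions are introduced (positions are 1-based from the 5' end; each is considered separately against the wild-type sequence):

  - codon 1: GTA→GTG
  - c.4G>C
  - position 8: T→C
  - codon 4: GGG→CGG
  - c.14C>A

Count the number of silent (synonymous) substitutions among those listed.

1

Codon 1: GTA (Val) → GTG (Val) — synonymous.
Codon 2: GTC (Val) → CTC (Leu) — missense.
Codon 3: CTA (Leu) → CCA (Pro) — missense.
Codon 4: GGG (Gly) → CGG (Arg) — missense.
Codon 5: ACG (Thr) → AAG (Lys) — missense.
Synonymous: 1 of 5.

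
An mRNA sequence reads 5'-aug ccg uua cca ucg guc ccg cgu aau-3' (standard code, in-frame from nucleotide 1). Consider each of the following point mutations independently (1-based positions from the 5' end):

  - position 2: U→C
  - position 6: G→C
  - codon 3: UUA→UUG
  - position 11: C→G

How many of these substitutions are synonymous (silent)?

2

Codon 1: AUG (Met) → ACG (Thr) — missense.
Codon 2: CCG (Pro) → CCC (Pro) — synonymous.
Codon 3: UUA (Leu) → UUG (Leu) — synonymous.
Codon 4: CCA (Pro) → CGA (Arg) — missense.
Synonymous: 2 of 4.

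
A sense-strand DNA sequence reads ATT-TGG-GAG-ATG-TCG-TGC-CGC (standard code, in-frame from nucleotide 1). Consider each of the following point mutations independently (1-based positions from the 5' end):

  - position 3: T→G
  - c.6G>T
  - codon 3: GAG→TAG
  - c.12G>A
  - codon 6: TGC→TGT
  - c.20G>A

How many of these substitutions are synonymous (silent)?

Codon 1: ATT (Ile) → ATG (Met) — missense.
Codon 2: TGG (Trp) → TGT (Cys) — missense.
Codon 3: GAG (Glu) → TAG (Stop) — nonsense.
Codon 4: ATG (Met) → ATA (Ile) — missense.
Codon 6: TGC (Cys) → TGT (Cys) — synonymous.
Codon 7: CGC (Arg) → CAC (His) — missense.
Synonymous: 1 of 6.

1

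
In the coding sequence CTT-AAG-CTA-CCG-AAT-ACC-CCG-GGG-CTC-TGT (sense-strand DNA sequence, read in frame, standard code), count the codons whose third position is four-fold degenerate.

7

Codon 1 CTT (Leu): third position 4-fold.
Codon 2 AAG (Lys): third position 2-fold.
Codon 3 CTA (Leu): third position 4-fold.
Codon 4 CCG (Pro): third position 4-fold.
Codon 5 AAT (Asn): third position 2-fold.
Codon 6 ACC (Thr): third position 4-fold.
Codon 7 CCG (Pro): third position 4-fold.
Codon 8 GGG (Gly): third position 4-fold.
Codon 9 CTC (Leu): third position 4-fold.
Codon 10 TGT (Cys): third position 2-fold.
Four-fold degenerate third positions: 7.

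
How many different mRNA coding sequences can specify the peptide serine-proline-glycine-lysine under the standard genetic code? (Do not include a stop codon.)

Ser: 6 codons.
Pro: 4 codons.
Gly: 4 codons.
Lys: 2 codons.
6 × 4 × 4 × 2 = 192.

192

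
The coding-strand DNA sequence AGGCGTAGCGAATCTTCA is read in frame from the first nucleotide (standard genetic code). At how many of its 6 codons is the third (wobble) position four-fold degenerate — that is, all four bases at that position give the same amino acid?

Codon 1 AGG (Arg): third position 2-fold.
Codon 2 CGT (Arg): third position 4-fold.
Codon 3 AGC (Ser): third position 2-fold.
Codon 4 GAA (Glu): third position 2-fold.
Codon 5 TCT (Ser): third position 4-fold.
Codon 6 TCA (Ser): third position 4-fold.
Four-fold degenerate third positions: 3.

3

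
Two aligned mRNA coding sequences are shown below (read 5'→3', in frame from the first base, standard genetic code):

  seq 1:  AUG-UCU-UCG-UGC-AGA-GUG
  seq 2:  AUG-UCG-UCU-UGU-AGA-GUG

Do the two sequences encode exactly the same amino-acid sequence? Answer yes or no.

Codon 1: AUG Met / AUG Met — identical.
Codon 2: UCU Ser / UCG Ser — synonymous.
Codon 3: UCG Ser / UCU Ser — synonymous.
Codon 4: UGC Cys / UGU Cys — synonymous.
Codon 5: AGA Arg / AGA Arg — identical.
Codon 6: GUG Val / GUG Val — identical.
Nonsynonymous differences: 0 → same protein.

yes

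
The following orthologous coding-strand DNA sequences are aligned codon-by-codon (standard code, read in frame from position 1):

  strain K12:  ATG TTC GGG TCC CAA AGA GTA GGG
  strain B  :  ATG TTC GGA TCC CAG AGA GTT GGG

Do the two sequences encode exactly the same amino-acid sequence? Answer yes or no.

Codon 1: ATG Met / ATG Met — identical.
Codon 2: TTC Phe / TTC Phe — identical.
Codon 3: GGG Gly / GGA Gly — synonymous.
Codon 4: TCC Ser / TCC Ser — identical.
Codon 5: CAA Gln / CAG Gln — synonymous.
Codon 6: AGA Arg / AGA Arg — identical.
Codon 7: GTA Val / GTT Val — synonymous.
Codon 8: GGG Gly / GGG Gly — identical.
Nonsynonymous differences: 0 → same protein.

yes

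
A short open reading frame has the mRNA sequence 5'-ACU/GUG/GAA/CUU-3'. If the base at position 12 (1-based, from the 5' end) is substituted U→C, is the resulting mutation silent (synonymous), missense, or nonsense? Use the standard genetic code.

silent

Position 12 falls in codon 4: CUU → Leu.
After the substitution the codon is CUC → Leu.
Both encode Leu, so the change is synonymous.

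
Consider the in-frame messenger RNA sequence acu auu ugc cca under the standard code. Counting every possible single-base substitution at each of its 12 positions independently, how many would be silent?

9

Codon 1 (ACU, Thr): 3 synonymous substitutions.
Codon 2 (AUU, Ile): 2 synonymous substitutions.
Codon 3 (UGC, Cys): 1 synonymous substitution.
Codon 4 (CCA, Pro): 3 synonymous substitutions.
Total: 3 + 2 + 1 + 3 = 9.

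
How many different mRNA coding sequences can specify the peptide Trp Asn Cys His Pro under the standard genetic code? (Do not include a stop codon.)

Trp: 1 codon.
Asn: 2 codons.
Cys: 2 codons.
His: 2 codons.
Pro: 4 codons.
1 × 2 × 2 × 2 × 4 = 32.

32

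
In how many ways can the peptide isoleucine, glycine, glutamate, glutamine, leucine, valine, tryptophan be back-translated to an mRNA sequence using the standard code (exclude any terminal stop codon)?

1152

Ile: 3 codons.
Gly: 4 codons.
Glu: 2 codons.
Gln: 2 codons.
Leu: 6 codons.
Val: 4 codons.
Trp: 1 codon.
3 × 4 × 2 × 2 × 6 × 4 × 1 = 1152.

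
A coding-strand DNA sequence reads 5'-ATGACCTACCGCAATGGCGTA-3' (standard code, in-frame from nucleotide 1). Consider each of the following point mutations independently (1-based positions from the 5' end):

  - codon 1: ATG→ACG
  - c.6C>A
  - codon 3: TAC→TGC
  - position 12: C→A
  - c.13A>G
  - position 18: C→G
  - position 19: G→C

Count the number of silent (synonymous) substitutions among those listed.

3

Codon 1: ATG (Met) → ACG (Thr) — missense.
Codon 2: ACC (Thr) → ACA (Thr) — synonymous.
Codon 3: TAC (Tyr) → TGC (Cys) — missense.
Codon 4: CGC (Arg) → CGA (Arg) — synonymous.
Codon 5: AAT (Asn) → GAT (Asp) — missense.
Codon 6: GGC (Gly) → GGG (Gly) — synonymous.
Codon 7: GTA (Val) → CTA (Leu) — missense.
Synonymous: 3 of 7.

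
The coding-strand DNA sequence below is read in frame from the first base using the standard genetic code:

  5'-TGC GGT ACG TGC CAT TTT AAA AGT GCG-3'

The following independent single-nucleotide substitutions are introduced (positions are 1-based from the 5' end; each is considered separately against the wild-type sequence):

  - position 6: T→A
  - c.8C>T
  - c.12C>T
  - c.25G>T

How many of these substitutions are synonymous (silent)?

Codon 2: GGT (Gly) → GGA (Gly) — synonymous.
Codon 3: ACG (Thr) → ATG (Met) — missense.
Codon 4: TGC (Cys) → TGT (Cys) — synonymous.
Codon 9: GCG (Ala) → TCG (Ser) — missense.
Synonymous: 2 of 4.

2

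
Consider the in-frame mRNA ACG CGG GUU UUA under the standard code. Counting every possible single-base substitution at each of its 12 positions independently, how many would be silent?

Codon 1 (ACG, Thr): 3 synonymous substitutions.
Codon 2 (CGG, Arg): 4 synonymous substitutions.
Codon 3 (GUU, Val): 3 synonymous substitutions.
Codon 4 (UUA, Leu): 2 synonymous substitutions.
Total: 3 + 4 + 3 + 2 = 12.

12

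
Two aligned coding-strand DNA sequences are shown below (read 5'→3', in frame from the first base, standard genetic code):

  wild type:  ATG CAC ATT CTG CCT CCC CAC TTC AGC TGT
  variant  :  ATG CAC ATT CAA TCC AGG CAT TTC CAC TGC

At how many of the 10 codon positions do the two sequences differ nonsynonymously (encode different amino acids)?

Codon 1: ATG Met / ATG Met — identical.
Codon 2: CAC His / CAC His — identical.
Codon 3: ATT Ile / ATT Ile — identical.
Codon 4: CTG Leu / CAA Gln — nonsynonymous.
Codon 5: CCT Pro / TCC Ser — nonsynonymous.
Codon 6: CCC Pro / AGG Arg — nonsynonymous.
Codon 7: CAC His / CAT His — synonymous.
Codon 8: TTC Phe / TTC Phe — identical.
Codon 9: AGC Ser / CAC His — nonsynonymous.
Codon 10: TGT Cys / TGC Cys — synonymous.
Nonsynonymous differences: 4.

4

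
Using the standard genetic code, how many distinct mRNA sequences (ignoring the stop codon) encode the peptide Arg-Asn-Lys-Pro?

96

Arg: 6 codons.
Asn: 2 codons.
Lys: 2 codons.
Pro: 4 codons.
6 × 2 × 2 × 4 = 96.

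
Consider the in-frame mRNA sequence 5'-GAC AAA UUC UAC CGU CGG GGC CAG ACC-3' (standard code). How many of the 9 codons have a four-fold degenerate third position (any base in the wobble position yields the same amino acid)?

Codon 1 GAC (Asp): third position 2-fold.
Codon 2 AAA (Lys): third position 2-fold.
Codon 3 UUC (Phe): third position 2-fold.
Codon 4 UAC (Tyr): third position 2-fold.
Codon 5 CGU (Arg): third position 4-fold.
Codon 6 CGG (Arg): third position 4-fold.
Codon 7 GGC (Gly): third position 4-fold.
Codon 8 CAG (Gln): third position 2-fold.
Codon 9 ACC (Thr): third position 4-fold.
Four-fold degenerate third positions: 4.

4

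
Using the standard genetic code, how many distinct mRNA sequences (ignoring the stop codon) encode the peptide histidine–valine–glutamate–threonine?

64

His: 2 codons.
Val: 4 codons.
Glu: 2 codons.
Thr: 4 codons.
2 × 4 × 2 × 4 = 64.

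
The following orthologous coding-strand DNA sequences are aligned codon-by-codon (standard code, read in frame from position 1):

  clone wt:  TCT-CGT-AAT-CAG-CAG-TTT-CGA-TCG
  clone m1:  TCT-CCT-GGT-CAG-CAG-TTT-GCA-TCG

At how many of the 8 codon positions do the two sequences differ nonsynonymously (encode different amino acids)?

Codon 1: TCT Ser / TCT Ser — identical.
Codon 2: CGT Arg / CCT Pro — nonsynonymous.
Codon 3: AAT Asn / GGT Gly — nonsynonymous.
Codon 4: CAG Gln / CAG Gln — identical.
Codon 5: CAG Gln / CAG Gln — identical.
Codon 6: TTT Phe / TTT Phe — identical.
Codon 7: CGA Arg / GCA Ala — nonsynonymous.
Codon 8: TCG Ser / TCG Ser — identical.
Nonsynonymous differences: 3.

3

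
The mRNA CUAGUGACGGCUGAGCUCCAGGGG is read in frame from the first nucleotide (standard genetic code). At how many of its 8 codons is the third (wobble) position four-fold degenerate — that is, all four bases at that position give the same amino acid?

6

Codon 1 CUA (Leu): third position 4-fold.
Codon 2 GUG (Val): third position 4-fold.
Codon 3 ACG (Thr): third position 4-fold.
Codon 4 GCU (Ala): third position 4-fold.
Codon 5 GAG (Glu): third position 2-fold.
Codon 6 CUC (Leu): third position 4-fold.
Codon 7 CAG (Gln): third position 2-fold.
Codon 8 GGG (Gly): third position 4-fold.
Four-fold degenerate third positions: 6.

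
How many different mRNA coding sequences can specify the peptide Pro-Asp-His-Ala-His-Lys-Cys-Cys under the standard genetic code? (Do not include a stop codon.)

Pro: 4 codons.
Asp: 2 codons.
His: 2 codons.
Ala: 4 codons.
His: 2 codons.
Lys: 2 codons.
Cys: 2 codons.
Cys: 2 codons.
4 × 2 × 2 × 4 × 2 × 2 × 2 × 2 = 1024.

1024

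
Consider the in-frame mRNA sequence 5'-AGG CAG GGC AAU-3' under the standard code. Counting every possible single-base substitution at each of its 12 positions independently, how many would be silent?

Codon 1 (AGG, Arg): 2 synonymous substitutions.
Codon 2 (CAG, Gln): 1 synonymous substitution.
Codon 3 (GGC, Gly): 3 synonymous substitutions.
Codon 4 (AAU, Asn): 1 synonymous substitution.
Total: 2 + 1 + 3 + 1 = 7.

7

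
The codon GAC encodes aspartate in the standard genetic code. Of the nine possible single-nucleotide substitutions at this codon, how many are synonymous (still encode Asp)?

Position 1: none → 0 synonymous.
Position 2: none → 0 synonymous.
Position 3: GAU → 1 synonymous.
Total: 0 + 0 + 1 = 1.

1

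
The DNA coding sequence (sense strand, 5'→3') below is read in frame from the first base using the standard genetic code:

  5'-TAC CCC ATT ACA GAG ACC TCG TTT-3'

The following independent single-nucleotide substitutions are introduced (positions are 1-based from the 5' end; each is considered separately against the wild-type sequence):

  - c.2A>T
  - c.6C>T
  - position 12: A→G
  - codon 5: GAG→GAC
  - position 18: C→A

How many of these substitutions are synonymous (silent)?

Codon 1: TAC (Tyr) → TTC (Phe) — missense.
Codon 2: CCC (Pro) → CCT (Pro) — synonymous.
Codon 4: ACA (Thr) → ACG (Thr) — synonymous.
Codon 5: GAG (Glu) → GAC (Asp) — missense.
Codon 6: ACC (Thr) → ACA (Thr) — synonymous.
Synonymous: 3 of 5.

3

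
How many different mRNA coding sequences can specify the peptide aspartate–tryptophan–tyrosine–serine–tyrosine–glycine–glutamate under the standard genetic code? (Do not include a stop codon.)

Asp: 2 codons.
Trp: 1 codon.
Tyr: 2 codons.
Ser: 6 codons.
Tyr: 2 codons.
Gly: 4 codons.
Glu: 2 codons.
2 × 1 × 2 × 6 × 2 × 4 × 2 = 384.

384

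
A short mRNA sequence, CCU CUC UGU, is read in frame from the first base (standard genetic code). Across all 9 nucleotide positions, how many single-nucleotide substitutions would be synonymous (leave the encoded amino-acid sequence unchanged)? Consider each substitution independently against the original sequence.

7

Codon 1 (CCU, Pro): 3 synonymous substitutions.
Codon 2 (CUC, Leu): 3 synonymous substitutions.
Codon 3 (UGU, Cys): 1 synonymous substitution.
Total: 3 + 3 + 1 = 7.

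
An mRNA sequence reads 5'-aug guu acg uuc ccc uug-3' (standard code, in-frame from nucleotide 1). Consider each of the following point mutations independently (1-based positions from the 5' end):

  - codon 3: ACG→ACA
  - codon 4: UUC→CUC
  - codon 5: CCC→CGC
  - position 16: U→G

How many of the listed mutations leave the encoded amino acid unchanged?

1

Codon 3: ACG (Thr) → ACA (Thr) — synonymous.
Codon 4: UUC (Phe) → CUC (Leu) — missense.
Codon 5: CCC (Pro) → CGC (Arg) — missense.
Codon 6: UUG (Leu) → GUG (Val) — missense.
Synonymous: 1 of 4.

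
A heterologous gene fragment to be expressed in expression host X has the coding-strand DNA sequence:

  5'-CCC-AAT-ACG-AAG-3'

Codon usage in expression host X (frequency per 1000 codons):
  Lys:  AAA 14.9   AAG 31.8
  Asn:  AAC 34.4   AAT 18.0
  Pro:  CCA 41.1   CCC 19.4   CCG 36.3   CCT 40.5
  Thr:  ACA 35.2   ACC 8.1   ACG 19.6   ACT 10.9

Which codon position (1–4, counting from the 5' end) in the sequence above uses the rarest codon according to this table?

Codon 1 CCC (Pro): 19.4 per 1000.
Codon 2 AAT (Asn): 18.0 per 1000.
Codon 3 ACG (Thr): 19.6 per 1000.
Codon 4 AAG (Lys): 31.8 per 1000.
Lowest frequency is 18.0 at codon 2.

2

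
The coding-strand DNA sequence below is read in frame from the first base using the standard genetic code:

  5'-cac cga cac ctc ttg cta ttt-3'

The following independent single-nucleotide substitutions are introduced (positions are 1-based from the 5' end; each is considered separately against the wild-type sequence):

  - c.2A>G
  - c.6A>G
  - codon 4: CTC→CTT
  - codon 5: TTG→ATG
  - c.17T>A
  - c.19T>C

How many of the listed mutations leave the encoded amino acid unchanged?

Codon 1: CAC (His) → CGC (Arg) — missense.
Codon 2: CGA (Arg) → CGG (Arg) — synonymous.
Codon 4: CTC (Leu) → CTT (Leu) — synonymous.
Codon 5: TTG (Leu) → ATG (Met) — missense.
Codon 6: CTA (Leu) → CAA (Gln) — missense.
Codon 7: TTT (Phe) → CTT (Leu) — missense.
Synonymous: 2 of 6.

2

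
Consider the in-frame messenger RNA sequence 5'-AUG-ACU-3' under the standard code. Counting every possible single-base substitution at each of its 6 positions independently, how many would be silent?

Codon 1 (AUG, Met): 0 synonymous substitutions.
Codon 2 (ACU, Thr): 3 synonymous substitutions.
Total: 0 + 3 = 3.

3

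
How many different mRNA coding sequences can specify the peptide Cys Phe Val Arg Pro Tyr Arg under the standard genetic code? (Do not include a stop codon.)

4608

Cys: 2 codons.
Phe: 2 codons.
Val: 4 codons.
Arg: 6 codons.
Pro: 4 codons.
Tyr: 2 codons.
Arg: 6 codons.
2 × 2 × 4 × 6 × 4 × 2 × 6 = 4608.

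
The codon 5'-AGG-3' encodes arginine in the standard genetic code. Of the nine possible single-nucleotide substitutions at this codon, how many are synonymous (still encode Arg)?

2

Position 1: CGG → 1 synonymous.
Position 2: none → 0 synonymous.
Position 3: AGA → 1 synonymous.
Total: 1 + 0 + 1 = 2.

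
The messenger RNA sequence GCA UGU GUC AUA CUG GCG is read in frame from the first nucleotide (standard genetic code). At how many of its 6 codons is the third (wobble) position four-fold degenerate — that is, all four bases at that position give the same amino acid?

4

Codon 1 GCA (Ala): third position 4-fold.
Codon 2 UGU (Cys): third position 2-fold.
Codon 3 GUC (Val): third position 4-fold.
Codon 4 AUA (Ile): third position 3-fold.
Codon 5 CUG (Leu): third position 4-fold.
Codon 6 GCG (Ala): third position 4-fold.
Four-fold degenerate third positions: 4.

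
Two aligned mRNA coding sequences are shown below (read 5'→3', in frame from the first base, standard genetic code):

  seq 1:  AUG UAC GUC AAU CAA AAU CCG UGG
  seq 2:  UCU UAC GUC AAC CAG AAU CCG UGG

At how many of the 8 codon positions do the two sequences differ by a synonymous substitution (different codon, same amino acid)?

Codon 1: AUG Met / UCU Ser — nonsynonymous.
Codon 2: UAC Tyr / UAC Tyr — identical.
Codon 3: GUC Val / GUC Val — identical.
Codon 4: AAU Asn / AAC Asn — synonymous.
Codon 5: CAA Gln / CAG Gln — synonymous.
Codon 6: AAU Asn / AAU Asn — identical.
Codon 7: CCG Pro / CCG Pro — identical.
Codon 8: UGG Trp / UGG Trp — identical.
Synonymous differences: 2.

2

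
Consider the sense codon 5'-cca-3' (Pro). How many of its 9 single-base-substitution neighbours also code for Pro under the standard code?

3

Position 1: none → 0 synonymous.
Position 2: none → 0 synonymous.
Position 3: CCT, CCC, CCG → 3 synonymous.
Total: 0 + 0 + 3 = 3.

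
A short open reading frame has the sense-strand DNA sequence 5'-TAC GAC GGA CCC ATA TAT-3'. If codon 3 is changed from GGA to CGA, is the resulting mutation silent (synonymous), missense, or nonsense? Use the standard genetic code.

Position 7 falls in codon 3: GGA → Gly.
After the substitution the codon is CGA → Arg.
Gly ≠ Arg, so this is a missense mutation.

missense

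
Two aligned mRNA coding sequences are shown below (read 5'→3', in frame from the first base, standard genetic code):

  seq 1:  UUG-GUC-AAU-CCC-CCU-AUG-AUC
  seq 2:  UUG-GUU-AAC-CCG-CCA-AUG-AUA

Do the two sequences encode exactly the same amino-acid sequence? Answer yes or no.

yes

Codon 1: UUG Leu / UUG Leu — identical.
Codon 2: GUC Val / GUU Val — synonymous.
Codon 3: AAU Asn / AAC Asn — synonymous.
Codon 4: CCC Pro / CCG Pro — synonymous.
Codon 5: CCU Pro / CCA Pro — synonymous.
Codon 6: AUG Met / AUG Met — identical.
Codon 7: AUC Ile / AUA Ile — synonymous.
Nonsynonymous differences: 0 → same protein.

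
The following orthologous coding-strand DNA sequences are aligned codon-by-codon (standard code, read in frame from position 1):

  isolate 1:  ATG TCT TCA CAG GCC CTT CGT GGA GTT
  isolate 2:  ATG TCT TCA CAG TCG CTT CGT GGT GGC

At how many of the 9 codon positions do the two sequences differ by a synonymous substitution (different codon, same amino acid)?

1

Codon 1: ATG Met / ATG Met — identical.
Codon 2: TCT Ser / TCT Ser — identical.
Codon 3: TCA Ser / TCA Ser — identical.
Codon 4: CAG Gln / CAG Gln — identical.
Codon 5: GCC Ala / TCG Ser — nonsynonymous.
Codon 6: CTT Leu / CTT Leu — identical.
Codon 7: CGT Arg / CGT Arg — identical.
Codon 8: GGA Gly / GGT Gly — synonymous.
Codon 9: GTT Val / GGC Gly — nonsynonymous.
Synonymous differences: 1.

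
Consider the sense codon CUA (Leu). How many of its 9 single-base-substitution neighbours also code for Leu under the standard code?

4

Position 1: UUA → 1 synonymous.
Position 2: none → 0 synonymous.
Position 3: CUU, CUC, CUG → 3 synonymous.
Total: 1 + 0 + 3 = 4.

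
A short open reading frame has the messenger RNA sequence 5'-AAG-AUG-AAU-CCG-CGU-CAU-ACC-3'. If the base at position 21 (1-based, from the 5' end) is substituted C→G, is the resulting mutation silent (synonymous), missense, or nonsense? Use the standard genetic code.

Position 21 falls in codon 7: ACC → Thr.
After the substitution the codon is ACG → Thr.
Both encode Thr, so the change is synonymous.

silent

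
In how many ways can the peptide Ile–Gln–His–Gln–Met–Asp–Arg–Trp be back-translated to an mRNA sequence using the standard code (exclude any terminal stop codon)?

288

Ile: 3 codons.
Gln: 2 codons.
His: 2 codons.
Gln: 2 codons.
Met: 1 codon.
Asp: 2 codons.
Arg: 6 codons.
Trp: 1 codon.
3 × 2 × 2 × 2 × 1 × 2 × 6 × 1 = 288.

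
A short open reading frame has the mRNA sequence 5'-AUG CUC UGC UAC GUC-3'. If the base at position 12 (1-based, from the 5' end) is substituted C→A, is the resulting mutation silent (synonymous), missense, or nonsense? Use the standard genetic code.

Position 12 falls in codon 4: UAC → Tyr.
After the substitution the codon is UAA → Stop.
The new codon is a stop codon, so this is a nonsense mutation.

nonsense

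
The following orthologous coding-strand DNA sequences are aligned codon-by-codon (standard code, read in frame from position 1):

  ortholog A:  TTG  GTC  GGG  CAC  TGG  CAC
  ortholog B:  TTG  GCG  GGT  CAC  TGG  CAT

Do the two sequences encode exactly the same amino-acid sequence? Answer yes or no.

no

Codon 1: TTG Leu / TTG Leu — identical.
Codon 2: GTC Val / GCG Ala — nonsynonymous.
Codon 3: GGG Gly / GGT Gly — synonymous.
Codon 4: CAC His / CAC His — identical.
Codon 5: TGG Trp / TGG Trp — identical.
Codon 6: CAC His / CAT His — synonymous.
Nonsynonymous differences: 1 → different protein.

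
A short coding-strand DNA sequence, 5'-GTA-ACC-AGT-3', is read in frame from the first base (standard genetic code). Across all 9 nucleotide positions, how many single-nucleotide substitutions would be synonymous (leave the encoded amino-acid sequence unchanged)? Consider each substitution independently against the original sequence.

7

Codon 1 (GTA, Val): 3 synonymous substitutions.
Codon 2 (ACC, Thr): 3 synonymous substitutions.
Codon 3 (AGT, Ser): 1 synonymous substitution.
Total: 3 + 3 + 1 = 7.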